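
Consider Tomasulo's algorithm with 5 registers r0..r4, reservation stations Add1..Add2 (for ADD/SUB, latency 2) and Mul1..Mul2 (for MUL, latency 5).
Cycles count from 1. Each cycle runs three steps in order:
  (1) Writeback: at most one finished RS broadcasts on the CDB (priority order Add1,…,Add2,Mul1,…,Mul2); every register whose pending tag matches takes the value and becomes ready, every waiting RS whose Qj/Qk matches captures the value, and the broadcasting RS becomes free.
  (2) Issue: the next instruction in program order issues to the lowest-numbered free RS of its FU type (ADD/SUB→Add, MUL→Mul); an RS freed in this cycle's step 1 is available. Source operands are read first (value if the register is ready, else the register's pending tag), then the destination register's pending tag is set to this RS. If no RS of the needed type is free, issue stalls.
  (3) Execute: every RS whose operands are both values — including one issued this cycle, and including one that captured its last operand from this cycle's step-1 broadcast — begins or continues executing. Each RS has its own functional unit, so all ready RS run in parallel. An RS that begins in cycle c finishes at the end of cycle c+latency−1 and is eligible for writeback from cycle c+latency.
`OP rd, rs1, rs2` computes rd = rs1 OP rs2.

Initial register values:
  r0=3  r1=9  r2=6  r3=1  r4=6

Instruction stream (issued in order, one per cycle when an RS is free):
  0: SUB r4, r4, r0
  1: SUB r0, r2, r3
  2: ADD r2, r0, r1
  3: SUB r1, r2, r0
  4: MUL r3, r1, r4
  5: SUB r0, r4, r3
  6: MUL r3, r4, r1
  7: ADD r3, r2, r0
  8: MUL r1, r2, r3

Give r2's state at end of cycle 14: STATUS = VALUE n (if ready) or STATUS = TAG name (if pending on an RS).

cycle 1: issue SUB r4<-Add1 // r0:3,r1:9,r2:6,r3:1,r4:Add1
cycle 2: issue SUB r0<-Add2 // r0:Add2,r1:9,r2:6,r3:1,r4:Add1
cycle 3: CDB Add1=3; issue ADD r2<-Add1 // r0:Add2,r1:9,r2:Add1,r3:1,r4:3
cycle 4: CDB Add2=5; issue SUB r1<-Add2 // r0:5,r1:Add2,r2:Add1,r3:1,r4:3
cycle 5: issue MUL r3<-Mul1 // r0:5,r1:Add2,r2:Add1,r3:Mul1,r4:3
cycle 6: CDB Add1=14; issue SUB r0<-Add1 // r0:Add1,r1:Add2,r2:14,r3:Mul1,r4:3
cycle 7: issue MUL r3<-Mul2 // r0:Add1,r1:Add2,r2:14,r3:Mul2,r4:3
cycle 8: CDB Add2=9; issue ADD r3<-Add2 // r0:Add1,r1:9,r2:14,r3:Add2,r4:3
cycle 9: stall // r0:Add1,r1:9,r2:14,r3:Add2,r4:3
cycle 10: stall // r0:Add1,r1:9,r2:14,r3:Add2,r4:3
cycle 11: stall // r0:Add1,r1:9,r2:14,r3:Add2,r4:3
cycle 12: stall // r0:Add1,r1:9,r2:14,r3:Add2,r4:3
cycle 13: CDB Mul1=27; issue MUL r1<-Mul1 // r0:Add1,r1:Mul1,r2:14,r3:Add2,r4:3
cycle 14: CDB Mul2=27 // r0:Add1,r1:Mul1,r2:14,r3:Add2,r4:3

STATUS = VALUE 14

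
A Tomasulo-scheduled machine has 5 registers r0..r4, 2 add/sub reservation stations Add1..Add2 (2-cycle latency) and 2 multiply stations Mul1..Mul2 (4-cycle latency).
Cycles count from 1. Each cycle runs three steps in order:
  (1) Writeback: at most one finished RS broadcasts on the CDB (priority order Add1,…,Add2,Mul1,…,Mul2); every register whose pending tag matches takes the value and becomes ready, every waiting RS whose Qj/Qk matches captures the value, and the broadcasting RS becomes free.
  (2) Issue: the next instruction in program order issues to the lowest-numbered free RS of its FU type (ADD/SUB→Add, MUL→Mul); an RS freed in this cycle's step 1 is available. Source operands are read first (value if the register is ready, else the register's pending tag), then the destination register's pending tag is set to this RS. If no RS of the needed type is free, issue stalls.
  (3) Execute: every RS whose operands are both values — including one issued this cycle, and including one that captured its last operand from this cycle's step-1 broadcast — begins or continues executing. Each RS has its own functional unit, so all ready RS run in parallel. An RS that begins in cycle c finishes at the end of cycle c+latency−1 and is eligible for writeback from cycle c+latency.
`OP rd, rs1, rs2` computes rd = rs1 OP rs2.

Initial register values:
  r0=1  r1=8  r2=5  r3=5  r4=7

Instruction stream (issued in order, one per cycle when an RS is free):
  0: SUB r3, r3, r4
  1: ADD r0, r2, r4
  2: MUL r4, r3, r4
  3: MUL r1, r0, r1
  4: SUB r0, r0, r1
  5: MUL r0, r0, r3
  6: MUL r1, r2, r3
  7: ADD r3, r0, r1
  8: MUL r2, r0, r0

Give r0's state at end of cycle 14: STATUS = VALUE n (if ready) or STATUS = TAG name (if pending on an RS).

  c1: issue SUB r3<-Add1  regs: r0:1,r1:8,r2:5,r3:Add1,r4:7
  c2: issue ADD r0<-Add2  regs: r0:Add2,r1:8,r2:5,r3:Add1,r4:7
  c3: CDB Add1=-2; issue MUL r4<-Mul1  regs: r0:Add2,r1:8,r2:5,r3:-2,r4:Mul1
  c4: CDB Add2=12; issue MUL r1<-Mul2  regs: r0:12,r1:Mul2,r2:5,r3:-2,r4:Mul1
  c5: issue SUB r0<-Add1  regs: r0:Add1,r1:Mul2,r2:5,r3:-2,r4:Mul1
  c6: stall  regs: r0:Add1,r1:Mul2,r2:5,r3:-2,r4:Mul1
  c7: CDB Mul1=-14; issue MUL r0<-Mul1  regs: r0:Mul1,r1:Mul2,r2:5,r3:-2,r4:-14
  c8: CDB Mul2=96; issue MUL r1<-Mul2  regs: r0:Mul1,r1:Mul2,r2:5,r3:-2,r4:-14
  c9: issue ADD r3<-Add2  regs: r0:Mul1,r1:Mul2,r2:5,r3:Add2,r4:-14
  c10: CDB Add1=-84; stall  regs: r0:Mul1,r1:Mul2,r2:5,r3:Add2,r4:-14
  c11: stall  regs: r0:Mul1,r1:Mul2,r2:5,r3:Add2,r4:-14
  c12: CDB Mul2=-10; issue MUL r2<-Mul2  regs: r0:Mul1,r1:-10,r2:Mul2,r3:Add2,r4:-14
  c13: -  regs: r0:Mul1,r1:-10,r2:Mul2,r3:Add2,r4:-14
  c14: CDB Mul1=168  regs: r0:168,r1:-10,r2:Mul2,r3:Add2,r4:-14

STATUS = VALUE 168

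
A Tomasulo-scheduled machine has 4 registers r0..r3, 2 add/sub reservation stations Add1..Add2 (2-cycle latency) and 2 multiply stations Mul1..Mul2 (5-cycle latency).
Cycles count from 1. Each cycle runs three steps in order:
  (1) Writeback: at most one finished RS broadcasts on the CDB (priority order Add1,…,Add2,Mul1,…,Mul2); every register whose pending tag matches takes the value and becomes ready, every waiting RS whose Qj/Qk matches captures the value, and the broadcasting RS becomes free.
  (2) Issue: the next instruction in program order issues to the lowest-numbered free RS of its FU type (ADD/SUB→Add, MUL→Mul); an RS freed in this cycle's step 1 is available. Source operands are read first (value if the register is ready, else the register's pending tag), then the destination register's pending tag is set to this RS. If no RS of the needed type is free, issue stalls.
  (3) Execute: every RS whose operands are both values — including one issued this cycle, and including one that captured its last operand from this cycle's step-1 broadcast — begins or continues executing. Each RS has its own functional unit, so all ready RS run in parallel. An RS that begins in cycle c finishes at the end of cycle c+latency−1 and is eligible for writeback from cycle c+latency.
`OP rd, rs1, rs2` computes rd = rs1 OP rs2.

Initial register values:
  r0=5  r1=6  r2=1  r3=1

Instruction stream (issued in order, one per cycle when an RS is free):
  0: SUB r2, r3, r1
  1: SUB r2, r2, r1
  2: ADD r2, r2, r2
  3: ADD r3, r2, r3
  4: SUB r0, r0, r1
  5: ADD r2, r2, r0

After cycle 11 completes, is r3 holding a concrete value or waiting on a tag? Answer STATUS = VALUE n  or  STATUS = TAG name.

STATUS = VALUE -21

c1: issue SUB r2<-Add1 | r0:5,r1:6,r2:Add1,r3:1
c2: issue SUB r2<-Add2 | r0:5,r1:6,r2:Add2,r3:1
c3: CDB Add1=-5; issue ADD r2<-Add1 | r0:5,r1:6,r2:Add1,r3:1
c4: stall | r0:5,r1:6,r2:Add1,r3:1
c5: CDB Add2=-11; issue ADD r3<-Add2 | r0:5,r1:6,r2:Add1,r3:Add2
c6: stall | r0:5,r1:6,r2:Add1,r3:Add2
c7: CDB Add1=-22; issue SUB r0<-Add1 | r0:Add1,r1:6,r2:-22,r3:Add2
c8: stall | r0:Add1,r1:6,r2:-22,r3:Add2
c9: CDB Add1=-1; issue ADD r2<-Add1 | r0:-1,r1:6,r2:Add1,r3:Add2
c10: CDB Add2=-21 | r0:-1,r1:6,r2:Add1,r3:-21
c11: CDB Add1=-23 | r0:-1,r1:6,r2:-23,r3:-21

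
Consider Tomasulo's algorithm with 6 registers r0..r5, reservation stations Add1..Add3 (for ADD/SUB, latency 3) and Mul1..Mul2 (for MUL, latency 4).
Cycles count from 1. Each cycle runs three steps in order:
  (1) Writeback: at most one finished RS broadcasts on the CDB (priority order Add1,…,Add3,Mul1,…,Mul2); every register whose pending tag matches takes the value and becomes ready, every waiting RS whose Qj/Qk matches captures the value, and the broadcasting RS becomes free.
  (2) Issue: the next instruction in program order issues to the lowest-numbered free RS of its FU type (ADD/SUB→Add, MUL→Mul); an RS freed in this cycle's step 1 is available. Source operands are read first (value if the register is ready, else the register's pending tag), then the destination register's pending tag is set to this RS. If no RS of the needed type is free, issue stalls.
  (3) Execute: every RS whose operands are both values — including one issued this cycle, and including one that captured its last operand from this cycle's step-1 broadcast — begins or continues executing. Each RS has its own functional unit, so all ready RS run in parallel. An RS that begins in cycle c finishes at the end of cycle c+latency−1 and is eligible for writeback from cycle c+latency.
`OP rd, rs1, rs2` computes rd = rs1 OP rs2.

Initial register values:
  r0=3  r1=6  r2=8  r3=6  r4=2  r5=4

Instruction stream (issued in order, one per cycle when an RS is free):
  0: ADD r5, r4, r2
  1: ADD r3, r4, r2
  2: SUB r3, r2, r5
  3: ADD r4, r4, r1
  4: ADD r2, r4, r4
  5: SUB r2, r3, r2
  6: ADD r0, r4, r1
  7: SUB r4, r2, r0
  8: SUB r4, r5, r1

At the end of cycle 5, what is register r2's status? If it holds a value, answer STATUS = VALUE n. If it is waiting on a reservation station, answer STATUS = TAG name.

STATUS = TAG Add2

cycle 1: issue ADD r5<-Add1 // r0:3,r1:6,r2:8,r3:6,r4:2,r5:Add1
cycle 2: issue ADD r3<-Add2 // r0:3,r1:6,r2:8,r3:Add2,r4:2,r5:Add1
cycle 3: issue SUB r3<-Add3 // r0:3,r1:6,r2:8,r3:Add3,r4:2,r5:Add1
cycle 4: CDB Add1=10; issue ADD r4<-Add1 // r0:3,r1:6,r2:8,r3:Add3,r4:Add1,r5:10
cycle 5: CDB Add2=10; issue ADD r2<-Add2 // r0:3,r1:6,r2:Add2,r3:Add3,r4:Add1,r5:10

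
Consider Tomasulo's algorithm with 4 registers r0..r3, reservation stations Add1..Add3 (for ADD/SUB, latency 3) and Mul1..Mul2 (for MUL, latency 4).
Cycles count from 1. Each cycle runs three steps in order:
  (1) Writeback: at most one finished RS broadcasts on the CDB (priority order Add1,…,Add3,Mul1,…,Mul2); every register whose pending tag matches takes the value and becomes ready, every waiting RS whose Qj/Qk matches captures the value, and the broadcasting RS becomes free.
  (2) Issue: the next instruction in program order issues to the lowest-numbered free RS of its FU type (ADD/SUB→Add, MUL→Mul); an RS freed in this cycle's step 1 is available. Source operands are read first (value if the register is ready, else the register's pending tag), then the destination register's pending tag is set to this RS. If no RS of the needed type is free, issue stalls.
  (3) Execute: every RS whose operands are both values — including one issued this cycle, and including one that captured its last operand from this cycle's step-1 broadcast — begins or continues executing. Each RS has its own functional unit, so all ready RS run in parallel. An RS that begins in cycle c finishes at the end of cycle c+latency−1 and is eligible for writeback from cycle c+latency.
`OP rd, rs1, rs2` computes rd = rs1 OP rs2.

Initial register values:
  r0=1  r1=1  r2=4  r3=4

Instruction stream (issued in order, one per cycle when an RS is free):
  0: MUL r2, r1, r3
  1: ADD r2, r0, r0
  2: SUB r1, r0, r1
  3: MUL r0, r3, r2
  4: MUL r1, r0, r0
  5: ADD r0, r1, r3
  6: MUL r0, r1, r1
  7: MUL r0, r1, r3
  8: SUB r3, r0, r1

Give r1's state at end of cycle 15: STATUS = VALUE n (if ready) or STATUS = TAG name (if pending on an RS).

STATUS = VALUE 64

cycle 1: issue MUL r2<-Mul1 // r0:1,r1:1,r2:Mul1,r3:4
cycle 2: issue ADD r2<-Add1 // r0:1,r1:1,r2:Add1,r3:4
cycle 3: issue SUB r1<-Add2 // r0:1,r1:Add2,r2:Add1,r3:4
cycle 4: issue MUL r0<-Mul2 // r0:Mul2,r1:Add2,r2:Add1,r3:4
cycle 5: CDB Add1=2; stall // r0:Mul2,r1:Add2,r2:2,r3:4
cycle 6: CDB Add2=0; stall // r0:Mul2,r1:0,r2:2,r3:4
cycle 7: CDB Mul1=4; issue MUL r1<-Mul1 // r0:Mul2,r1:Mul1,r2:2,r3:4
cycle 8: issue ADD r0<-Add1 // r0:Add1,r1:Mul1,r2:2,r3:4
cycle 9: CDB Mul2=8; issue MUL r0<-Mul2 // r0:Mul2,r1:Mul1,r2:2,r3:4
cycle 10: stall // r0:Mul2,r1:Mul1,r2:2,r3:4
cycle 11: stall // r0:Mul2,r1:Mul1,r2:2,r3:4
cycle 12: stall // r0:Mul2,r1:Mul1,r2:2,r3:4
cycle 13: CDB Mul1=64; issue MUL r0<-Mul1 // r0:Mul1,r1:64,r2:2,r3:4
cycle 14: issue SUB r3<-Add2 // r0:Mul1,r1:64,r2:2,r3:Add2
cycle 15: - // r0:Mul1,r1:64,r2:2,r3:Add2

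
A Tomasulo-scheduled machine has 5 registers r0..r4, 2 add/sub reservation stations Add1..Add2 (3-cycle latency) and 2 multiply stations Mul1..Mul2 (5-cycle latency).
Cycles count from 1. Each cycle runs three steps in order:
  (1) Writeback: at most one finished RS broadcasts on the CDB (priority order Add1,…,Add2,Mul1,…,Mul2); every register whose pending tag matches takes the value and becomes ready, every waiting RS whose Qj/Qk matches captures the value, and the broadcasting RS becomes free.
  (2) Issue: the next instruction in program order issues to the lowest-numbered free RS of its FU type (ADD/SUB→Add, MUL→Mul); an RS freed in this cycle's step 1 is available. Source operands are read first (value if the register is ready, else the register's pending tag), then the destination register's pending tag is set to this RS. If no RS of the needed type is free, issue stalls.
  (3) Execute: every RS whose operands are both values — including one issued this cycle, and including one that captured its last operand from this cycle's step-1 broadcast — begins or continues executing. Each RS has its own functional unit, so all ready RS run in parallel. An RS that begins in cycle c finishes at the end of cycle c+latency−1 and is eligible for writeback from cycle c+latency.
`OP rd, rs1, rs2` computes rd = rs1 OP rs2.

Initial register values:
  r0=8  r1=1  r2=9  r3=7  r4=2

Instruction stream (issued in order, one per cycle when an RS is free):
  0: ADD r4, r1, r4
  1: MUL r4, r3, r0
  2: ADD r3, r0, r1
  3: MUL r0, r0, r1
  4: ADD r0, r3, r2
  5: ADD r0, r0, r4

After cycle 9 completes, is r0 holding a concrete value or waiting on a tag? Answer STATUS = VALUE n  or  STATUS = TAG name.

STATUS = TAG Add2

  c1: issue ADD r4<-Add1  regs: r0:8,r1:1,r2:9,r3:7,r4:Add1
  c2: issue MUL r4<-Mul1  regs: r0:8,r1:1,r2:9,r3:7,r4:Mul1
  c3: issue ADD r3<-Add2  regs: r0:8,r1:1,r2:9,r3:Add2,r4:Mul1
  c4: CDB Add1=3; issue MUL r0<-Mul2  regs: r0:Mul2,r1:1,r2:9,r3:Add2,r4:Mul1
  c5: issue ADD r0<-Add1  regs: r0:Add1,r1:1,r2:9,r3:Add2,r4:Mul1
  c6: CDB Add2=9; issue ADD r0<-Add2  regs: r0:Add2,r1:1,r2:9,r3:9,r4:Mul1
  c7: CDB Mul1=56  regs: r0:Add2,r1:1,r2:9,r3:9,r4:56
  c8: -  regs: r0:Add2,r1:1,r2:9,r3:9,r4:56
  c9: CDB Add1=18  regs: r0:Add2,r1:1,r2:9,r3:9,r4:56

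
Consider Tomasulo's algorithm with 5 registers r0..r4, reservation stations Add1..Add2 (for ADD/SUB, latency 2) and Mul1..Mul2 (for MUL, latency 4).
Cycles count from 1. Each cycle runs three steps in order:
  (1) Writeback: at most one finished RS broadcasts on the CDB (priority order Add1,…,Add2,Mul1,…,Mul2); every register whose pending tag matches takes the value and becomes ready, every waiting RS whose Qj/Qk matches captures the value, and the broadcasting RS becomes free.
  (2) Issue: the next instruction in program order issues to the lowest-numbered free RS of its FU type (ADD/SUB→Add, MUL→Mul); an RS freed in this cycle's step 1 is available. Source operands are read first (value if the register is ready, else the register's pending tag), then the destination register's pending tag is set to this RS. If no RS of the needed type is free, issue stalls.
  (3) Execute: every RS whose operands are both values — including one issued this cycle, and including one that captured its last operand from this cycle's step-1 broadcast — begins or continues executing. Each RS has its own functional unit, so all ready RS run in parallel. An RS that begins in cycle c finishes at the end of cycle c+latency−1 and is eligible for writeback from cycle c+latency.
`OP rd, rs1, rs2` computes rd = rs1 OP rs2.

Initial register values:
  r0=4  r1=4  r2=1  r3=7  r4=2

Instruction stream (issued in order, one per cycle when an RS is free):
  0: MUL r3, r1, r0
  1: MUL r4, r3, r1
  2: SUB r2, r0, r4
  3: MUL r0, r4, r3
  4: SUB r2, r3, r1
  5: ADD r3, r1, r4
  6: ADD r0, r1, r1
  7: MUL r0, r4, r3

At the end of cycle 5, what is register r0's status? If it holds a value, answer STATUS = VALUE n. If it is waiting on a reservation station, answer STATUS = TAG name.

STATUS = TAG Mul1

c1: issue MUL r3<-Mul1 | r0:4,r1:4,r2:1,r3:Mul1,r4:2
c2: issue MUL r4<-Mul2 | r0:4,r1:4,r2:1,r3:Mul1,r4:Mul2
c3: issue SUB r2<-Add1 | r0:4,r1:4,r2:Add1,r3:Mul1,r4:Mul2
c4: stall | r0:4,r1:4,r2:Add1,r3:Mul1,r4:Mul2
c5: CDB Mul1=16; issue MUL r0<-Mul1 | r0:Mul1,r1:4,r2:Add1,r3:16,r4:Mul2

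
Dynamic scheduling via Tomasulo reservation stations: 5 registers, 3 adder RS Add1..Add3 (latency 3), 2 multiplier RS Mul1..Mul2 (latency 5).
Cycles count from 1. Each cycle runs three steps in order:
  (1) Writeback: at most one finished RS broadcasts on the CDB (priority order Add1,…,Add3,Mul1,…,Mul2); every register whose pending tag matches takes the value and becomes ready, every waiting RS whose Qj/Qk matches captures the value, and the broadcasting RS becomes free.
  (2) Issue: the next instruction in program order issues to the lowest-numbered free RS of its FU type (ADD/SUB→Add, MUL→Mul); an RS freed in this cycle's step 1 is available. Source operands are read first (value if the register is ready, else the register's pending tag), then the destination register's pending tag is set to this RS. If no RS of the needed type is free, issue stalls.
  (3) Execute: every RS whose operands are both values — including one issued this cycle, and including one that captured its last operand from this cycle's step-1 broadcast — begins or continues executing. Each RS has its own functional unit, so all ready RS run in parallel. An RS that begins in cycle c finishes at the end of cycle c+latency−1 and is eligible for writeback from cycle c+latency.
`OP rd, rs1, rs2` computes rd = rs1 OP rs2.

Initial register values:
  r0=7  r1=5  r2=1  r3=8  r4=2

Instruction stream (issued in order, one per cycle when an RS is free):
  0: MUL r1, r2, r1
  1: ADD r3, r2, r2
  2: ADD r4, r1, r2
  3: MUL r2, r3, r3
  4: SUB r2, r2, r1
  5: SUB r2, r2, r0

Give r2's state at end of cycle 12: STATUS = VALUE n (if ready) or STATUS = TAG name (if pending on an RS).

cycle 1: issue MUL r1<-Mul1 // r0:7,r1:Mul1,r2:1,r3:8,r4:2
cycle 2: issue ADD r3<-Add1 // r0:7,r1:Mul1,r2:1,r3:Add1,r4:2
cycle 3: issue ADD r4<-Add2 // r0:7,r1:Mul1,r2:1,r3:Add1,r4:Add2
cycle 4: issue MUL r2<-Mul2 // r0:7,r1:Mul1,r2:Mul2,r3:Add1,r4:Add2
cycle 5: CDB Add1=2; issue SUB r2<-Add1 // r0:7,r1:Mul1,r2:Add1,r3:2,r4:Add2
cycle 6: CDB Mul1=5; issue SUB r2<-Add3 // r0:7,r1:5,r2:Add3,r3:2,r4:Add2
cycle 7: - // r0:7,r1:5,r2:Add3,r3:2,r4:Add2
cycle 8: - // r0:7,r1:5,r2:Add3,r3:2,r4:Add2
cycle 9: CDB Add2=6 // r0:7,r1:5,r2:Add3,r3:2,r4:6
cycle 10: CDB Mul2=4 // r0:7,r1:5,r2:Add3,r3:2,r4:6
cycle 11: - // r0:7,r1:5,r2:Add3,r3:2,r4:6
cycle 12: - // r0:7,r1:5,r2:Add3,r3:2,r4:6

STATUS = TAG Add3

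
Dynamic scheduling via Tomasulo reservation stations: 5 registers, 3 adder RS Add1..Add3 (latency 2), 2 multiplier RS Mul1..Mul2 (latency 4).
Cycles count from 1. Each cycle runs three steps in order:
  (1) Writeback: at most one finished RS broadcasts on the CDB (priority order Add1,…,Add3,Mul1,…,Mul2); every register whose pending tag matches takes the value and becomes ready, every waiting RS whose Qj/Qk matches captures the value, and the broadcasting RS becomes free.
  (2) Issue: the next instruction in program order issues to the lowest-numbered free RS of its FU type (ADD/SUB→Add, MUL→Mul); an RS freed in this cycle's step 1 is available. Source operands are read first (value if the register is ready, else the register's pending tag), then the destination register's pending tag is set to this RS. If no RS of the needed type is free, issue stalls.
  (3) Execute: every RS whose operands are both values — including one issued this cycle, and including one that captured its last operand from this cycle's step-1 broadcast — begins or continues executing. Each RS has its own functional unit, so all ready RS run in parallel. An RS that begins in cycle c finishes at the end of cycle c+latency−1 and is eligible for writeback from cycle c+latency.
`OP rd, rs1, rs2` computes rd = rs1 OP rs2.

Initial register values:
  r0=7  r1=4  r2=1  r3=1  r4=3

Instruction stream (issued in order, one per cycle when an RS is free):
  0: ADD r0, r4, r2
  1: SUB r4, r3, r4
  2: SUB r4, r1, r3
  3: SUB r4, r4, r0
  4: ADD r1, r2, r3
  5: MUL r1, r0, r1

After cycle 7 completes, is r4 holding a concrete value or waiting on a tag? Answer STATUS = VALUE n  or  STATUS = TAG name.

  c1: issue ADD r0<-Add1  regs: r0:Add1,r1:4,r2:1,r3:1,r4:3
  c2: issue SUB r4<-Add2  regs: r0:Add1,r1:4,r2:1,r3:1,r4:Add2
  c3: CDB Add1=4; issue SUB r4<-Add1  regs: r0:4,r1:4,r2:1,r3:1,r4:Add1
  c4: CDB Add2=-2; issue SUB r4<-Add2  regs: r0:4,r1:4,r2:1,r3:1,r4:Add2
  c5: CDB Add1=3; issue ADD r1<-Add1  regs: r0:4,r1:Add1,r2:1,r3:1,r4:Add2
  c6: issue MUL r1<-Mul1  regs: r0:4,r1:Mul1,r2:1,r3:1,r4:Add2
  c7: CDB Add1=2  regs: r0:4,r1:Mul1,r2:1,r3:1,r4:Add2

STATUS = TAG Add2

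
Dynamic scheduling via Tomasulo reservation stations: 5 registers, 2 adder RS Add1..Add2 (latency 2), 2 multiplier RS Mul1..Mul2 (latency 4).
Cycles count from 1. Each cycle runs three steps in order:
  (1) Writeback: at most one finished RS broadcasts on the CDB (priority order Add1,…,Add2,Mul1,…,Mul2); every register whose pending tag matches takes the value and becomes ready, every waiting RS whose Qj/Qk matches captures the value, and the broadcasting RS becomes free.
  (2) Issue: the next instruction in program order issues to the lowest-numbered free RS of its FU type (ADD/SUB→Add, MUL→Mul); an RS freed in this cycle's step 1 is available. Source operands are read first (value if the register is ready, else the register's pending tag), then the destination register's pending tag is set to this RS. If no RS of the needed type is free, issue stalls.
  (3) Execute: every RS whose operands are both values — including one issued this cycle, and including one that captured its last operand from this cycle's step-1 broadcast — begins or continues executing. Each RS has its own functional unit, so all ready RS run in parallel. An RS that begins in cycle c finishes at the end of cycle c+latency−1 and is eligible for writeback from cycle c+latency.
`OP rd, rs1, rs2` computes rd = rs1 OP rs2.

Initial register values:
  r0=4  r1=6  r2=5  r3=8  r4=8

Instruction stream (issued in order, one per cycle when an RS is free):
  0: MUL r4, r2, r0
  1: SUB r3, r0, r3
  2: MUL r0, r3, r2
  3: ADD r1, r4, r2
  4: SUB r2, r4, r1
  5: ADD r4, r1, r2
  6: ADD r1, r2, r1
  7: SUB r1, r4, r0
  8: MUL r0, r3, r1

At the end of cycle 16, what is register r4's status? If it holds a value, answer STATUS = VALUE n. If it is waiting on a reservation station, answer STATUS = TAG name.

c1: issue MUL r4<-Mul1 | r0:4,r1:6,r2:5,r3:8,r4:Mul1
c2: issue SUB r3<-Add1 | r0:4,r1:6,r2:5,r3:Add1,r4:Mul1
c3: issue MUL r0<-Mul2 | r0:Mul2,r1:6,r2:5,r3:Add1,r4:Mul1
c4: CDB Add1=-4; issue ADD r1<-Add1 | r0:Mul2,r1:Add1,r2:5,r3:-4,r4:Mul1
c5: CDB Mul1=20; issue SUB r2<-Add2 | r0:Mul2,r1:Add1,r2:Add2,r3:-4,r4:20
c6: stall | r0:Mul2,r1:Add1,r2:Add2,r3:-4,r4:20
c7: CDB Add1=25; issue ADD r4<-Add1 | r0:Mul2,r1:25,r2:Add2,r3:-4,r4:Add1
c8: CDB Mul2=-20; stall | r0:-20,r1:25,r2:Add2,r3:-4,r4:Add1
c9: CDB Add2=-5; issue ADD r1<-Add2 | r0:-20,r1:Add2,r2:-5,r3:-4,r4:Add1
c10: stall | r0:-20,r1:Add2,r2:-5,r3:-4,r4:Add1
c11: CDB Add1=20; issue SUB r1<-Add1 | r0:-20,r1:Add1,r2:-5,r3:-4,r4:20
c12: CDB Add2=20; issue MUL r0<-Mul1 | r0:Mul1,r1:Add1,r2:-5,r3:-4,r4:20
c13: CDB Add1=40 | r0:Mul1,r1:40,r2:-5,r3:-4,r4:20
c14: - | r0:Mul1,r1:40,r2:-5,r3:-4,r4:20
c15: - | r0:Mul1,r1:40,r2:-5,r3:-4,r4:20
c16: - | r0:Mul1,r1:40,r2:-5,r3:-4,r4:20

STATUS = VALUE 20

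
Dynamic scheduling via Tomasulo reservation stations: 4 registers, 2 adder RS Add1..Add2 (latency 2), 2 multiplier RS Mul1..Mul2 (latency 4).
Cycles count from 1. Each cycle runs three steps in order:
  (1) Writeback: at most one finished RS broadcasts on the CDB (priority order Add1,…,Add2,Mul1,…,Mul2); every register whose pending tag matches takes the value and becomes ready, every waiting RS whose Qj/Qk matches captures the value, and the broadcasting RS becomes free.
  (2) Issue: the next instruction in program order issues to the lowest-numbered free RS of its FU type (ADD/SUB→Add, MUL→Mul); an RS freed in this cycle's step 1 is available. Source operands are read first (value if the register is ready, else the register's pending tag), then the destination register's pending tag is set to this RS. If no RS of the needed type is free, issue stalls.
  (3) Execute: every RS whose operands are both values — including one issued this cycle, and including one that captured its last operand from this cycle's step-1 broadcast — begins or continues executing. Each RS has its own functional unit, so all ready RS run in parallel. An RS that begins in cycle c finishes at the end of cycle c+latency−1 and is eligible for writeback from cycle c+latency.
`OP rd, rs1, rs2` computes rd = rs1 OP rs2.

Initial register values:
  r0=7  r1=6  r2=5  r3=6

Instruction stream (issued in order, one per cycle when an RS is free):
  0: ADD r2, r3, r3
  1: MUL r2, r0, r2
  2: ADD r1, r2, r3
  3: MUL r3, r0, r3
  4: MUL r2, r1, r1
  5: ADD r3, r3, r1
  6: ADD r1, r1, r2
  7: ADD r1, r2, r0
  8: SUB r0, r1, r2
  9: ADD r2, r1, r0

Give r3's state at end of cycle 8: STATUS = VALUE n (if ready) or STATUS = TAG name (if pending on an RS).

cycle 1: issue ADD r2<-Add1 // r0:7,r1:6,r2:Add1,r3:6
cycle 2: issue MUL r2<-Mul1 // r0:7,r1:6,r2:Mul1,r3:6
cycle 3: CDB Add1=12; issue ADD r1<-Add1 // r0:7,r1:Add1,r2:Mul1,r3:6
cycle 4: issue MUL r3<-Mul2 // r0:7,r1:Add1,r2:Mul1,r3:Mul2
cycle 5: stall // r0:7,r1:Add1,r2:Mul1,r3:Mul2
cycle 6: stall // r0:7,r1:Add1,r2:Mul1,r3:Mul2
cycle 7: CDB Mul1=84; issue MUL r2<-Mul1 // r0:7,r1:Add1,r2:Mul1,r3:Mul2
cycle 8: CDB Mul2=42; issue ADD r3<-Add2 // r0:7,r1:Add1,r2:Mul1,r3:Add2

STATUS = TAG Add2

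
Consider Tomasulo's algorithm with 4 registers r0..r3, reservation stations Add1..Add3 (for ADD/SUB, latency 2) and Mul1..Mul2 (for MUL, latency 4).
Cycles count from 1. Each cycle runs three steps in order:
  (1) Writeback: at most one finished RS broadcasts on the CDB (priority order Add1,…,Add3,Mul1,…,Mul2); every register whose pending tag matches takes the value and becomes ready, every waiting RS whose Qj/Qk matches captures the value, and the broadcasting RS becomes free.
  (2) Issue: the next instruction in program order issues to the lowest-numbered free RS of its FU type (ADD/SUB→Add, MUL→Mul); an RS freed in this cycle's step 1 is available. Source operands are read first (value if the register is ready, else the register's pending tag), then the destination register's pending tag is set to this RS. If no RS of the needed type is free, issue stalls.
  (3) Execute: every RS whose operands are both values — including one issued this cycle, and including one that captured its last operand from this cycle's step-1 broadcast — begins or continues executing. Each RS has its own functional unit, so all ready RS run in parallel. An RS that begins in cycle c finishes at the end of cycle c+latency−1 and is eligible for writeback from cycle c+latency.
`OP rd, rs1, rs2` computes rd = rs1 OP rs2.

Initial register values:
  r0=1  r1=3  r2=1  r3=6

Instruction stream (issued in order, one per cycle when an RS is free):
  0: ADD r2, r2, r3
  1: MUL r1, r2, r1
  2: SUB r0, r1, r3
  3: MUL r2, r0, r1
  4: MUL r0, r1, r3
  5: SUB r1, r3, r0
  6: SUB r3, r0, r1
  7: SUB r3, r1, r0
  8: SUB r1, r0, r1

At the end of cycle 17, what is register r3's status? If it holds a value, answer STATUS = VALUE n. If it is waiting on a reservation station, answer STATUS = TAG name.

c1: issue ADD r2<-Add1 | r0:1,r1:3,r2:Add1,r3:6
c2: issue MUL r1<-Mul1 | r0:1,r1:Mul1,r2:Add1,r3:6
c3: CDB Add1=7; issue SUB r0<-Add1 | r0:Add1,r1:Mul1,r2:7,r3:6
c4: issue MUL r2<-Mul2 | r0:Add1,r1:Mul1,r2:Mul2,r3:6
c5: stall | r0:Add1,r1:Mul1,r2:Mul2,r3:6
c6: stall | r0:Add1,r1:Mul1,r2:Mul2,r3:6
c7: CDB Mul1=21; issue MUL r0<-Mul1 | r0:Mul1,r1:21,r2:Mul2,r3:6
c8: issue SUB r1<-Add2 | r0:Mul1,r1:Add2,r2:Mul2,r3:6
c9: CDB Add1=15; issue SUB r3<-Add1 | r0:Mul1,r1:Add2,r2:Mul2,r3:Add1
c10: issue SUB r3<-Add3 | r0:Mul1,r1:Add2,r2:Mul2,r3:Add3
c11: CDB Mul1=126; stall | r0:126,r1:Add2,r2:Mul2,r3:Add3
c12: stall | r0:126,r1:Add2,r2:Mul2,r3:Add3
c13: CDB Add2=-120; issue SUB r1<-Add2 | r0:126,r1:Add2,r2:Mul2,r3:Add3
c14: CDB Mul2=315 | r0:126,r1:Add2,r2:315,r3:Add3
c15: CDB Add1=246 | r0:126,r1:Add2,r2:315,r3:Add3
c16: CDB Add2=246 | r0:126,r1:246,r2:315,r3:Add3
c17: CDB Add3=-246 | r0:126,r1:246,r2:315,r3:-246

STATUS = VALUE -246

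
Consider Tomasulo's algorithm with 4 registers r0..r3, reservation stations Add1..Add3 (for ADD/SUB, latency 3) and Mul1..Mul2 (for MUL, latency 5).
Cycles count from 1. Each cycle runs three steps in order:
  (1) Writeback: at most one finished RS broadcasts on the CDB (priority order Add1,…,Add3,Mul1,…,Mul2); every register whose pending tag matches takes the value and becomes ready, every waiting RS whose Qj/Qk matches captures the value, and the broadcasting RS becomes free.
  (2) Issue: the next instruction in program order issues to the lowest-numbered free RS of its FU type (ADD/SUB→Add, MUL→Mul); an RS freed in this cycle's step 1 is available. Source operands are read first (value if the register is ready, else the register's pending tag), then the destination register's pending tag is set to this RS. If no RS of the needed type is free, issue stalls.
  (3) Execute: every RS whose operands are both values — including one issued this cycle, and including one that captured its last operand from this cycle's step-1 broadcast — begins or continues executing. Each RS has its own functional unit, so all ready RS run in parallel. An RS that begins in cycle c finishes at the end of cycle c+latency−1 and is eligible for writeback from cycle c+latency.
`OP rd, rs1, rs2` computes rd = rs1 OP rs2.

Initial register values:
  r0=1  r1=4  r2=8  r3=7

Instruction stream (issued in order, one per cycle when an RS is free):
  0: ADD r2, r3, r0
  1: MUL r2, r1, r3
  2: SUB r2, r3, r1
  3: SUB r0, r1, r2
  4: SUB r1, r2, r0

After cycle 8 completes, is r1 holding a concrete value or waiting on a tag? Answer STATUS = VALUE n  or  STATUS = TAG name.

STATUS = TAG Add3

cycle 1: issue ADD r2<-Add1 // r0:1,r1:4,r2:Add1,r3:7
cycle 2: issue MUL r2<-Mul1 // r0:1,r1:4,r2:Mul1,r3:7
cycle 3: issue SUB r2<-Add2 // r0:1,r1:4,r2:Add2,r3:7
cycle 4: CDB Add1=8; issue SUB r0<-Add1 // r0:Add1,r1:4,r2:Add2,r3:7
cycle 5: issue SUB r1<-Add3 // r0:Add1,r1:Add3,r2:Add2,r3:7
cycle 6: CDB Add2=3 // r0:Add1,r1:Add3,r2:3,r3:7
cycle 7: CDB Mul1=28 // r0:Add1,r1:Add3,r2:3,r3:7
cycle 8: - // r0:Add1,r1:Add3,r2:3,r3:7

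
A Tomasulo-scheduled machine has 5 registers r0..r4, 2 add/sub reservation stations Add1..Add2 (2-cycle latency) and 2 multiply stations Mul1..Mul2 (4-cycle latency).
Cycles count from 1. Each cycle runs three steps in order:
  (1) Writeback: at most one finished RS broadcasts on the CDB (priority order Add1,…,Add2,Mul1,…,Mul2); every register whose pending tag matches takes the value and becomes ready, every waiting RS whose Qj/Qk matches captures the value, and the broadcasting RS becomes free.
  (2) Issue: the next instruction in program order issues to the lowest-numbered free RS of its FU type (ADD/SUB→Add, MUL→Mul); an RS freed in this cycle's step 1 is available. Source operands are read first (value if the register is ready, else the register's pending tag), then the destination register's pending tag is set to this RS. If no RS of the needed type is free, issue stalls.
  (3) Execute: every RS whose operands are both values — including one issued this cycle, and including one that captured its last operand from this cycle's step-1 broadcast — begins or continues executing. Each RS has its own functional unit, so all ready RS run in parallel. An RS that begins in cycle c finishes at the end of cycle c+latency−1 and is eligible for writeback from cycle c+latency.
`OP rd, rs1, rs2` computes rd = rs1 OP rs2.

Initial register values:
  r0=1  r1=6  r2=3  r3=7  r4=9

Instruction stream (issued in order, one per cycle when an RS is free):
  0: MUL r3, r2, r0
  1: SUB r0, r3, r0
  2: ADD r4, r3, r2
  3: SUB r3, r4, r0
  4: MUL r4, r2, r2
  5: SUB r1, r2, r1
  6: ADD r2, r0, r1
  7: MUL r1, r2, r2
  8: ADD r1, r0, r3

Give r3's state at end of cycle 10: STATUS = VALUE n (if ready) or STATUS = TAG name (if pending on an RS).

STATUS = VALUE 4

cycle 1: issue MUL r3<-Mul1 // r0:1,r1:6,r2:3,r3:Mul1,r4:9
cycle 2: issue SUB r0<-Add1 // r0:Add1,r1:6,r2:3,r3:Mul1,r4:9
cycle 3: issue ADD r4<-Add2 // r0:Add1,r1:6,r2:3,r3:Mul1,r4:Add2
cycle 4: stall // r0:Add1,r1:6,r2:3,r3:Mul1,r4:Add2
cycle 5: CDB Mul1=3; stall // r0:Add1,r1:6,r2:3,r3:3,r4:Add2
cycle 6: stall // r0:Add1,r1:6,r2:3,r3:3,r4:Add2
cycle 7: CDB Add1=2; issue SUB r3<-Add1 // r0:2,r1:6,r2:3,r3:Add1,r4:Add2
cycle 8: CDB Add2=6; issue MUL r4<-Mul1 // r0:2,r1:6,r2:3,r3:Add1,r4:Mul1
cycle 9: issue SUB r1<-Add2 // r0:2,r1:Add2,r2:3,r3:Add1,r4:Mul1
cycle 10: CDB Add1=4; issue ADD r2<-Add1 // r0:2,r1:Add2,r2:Add1,r3:4,r4:Mul1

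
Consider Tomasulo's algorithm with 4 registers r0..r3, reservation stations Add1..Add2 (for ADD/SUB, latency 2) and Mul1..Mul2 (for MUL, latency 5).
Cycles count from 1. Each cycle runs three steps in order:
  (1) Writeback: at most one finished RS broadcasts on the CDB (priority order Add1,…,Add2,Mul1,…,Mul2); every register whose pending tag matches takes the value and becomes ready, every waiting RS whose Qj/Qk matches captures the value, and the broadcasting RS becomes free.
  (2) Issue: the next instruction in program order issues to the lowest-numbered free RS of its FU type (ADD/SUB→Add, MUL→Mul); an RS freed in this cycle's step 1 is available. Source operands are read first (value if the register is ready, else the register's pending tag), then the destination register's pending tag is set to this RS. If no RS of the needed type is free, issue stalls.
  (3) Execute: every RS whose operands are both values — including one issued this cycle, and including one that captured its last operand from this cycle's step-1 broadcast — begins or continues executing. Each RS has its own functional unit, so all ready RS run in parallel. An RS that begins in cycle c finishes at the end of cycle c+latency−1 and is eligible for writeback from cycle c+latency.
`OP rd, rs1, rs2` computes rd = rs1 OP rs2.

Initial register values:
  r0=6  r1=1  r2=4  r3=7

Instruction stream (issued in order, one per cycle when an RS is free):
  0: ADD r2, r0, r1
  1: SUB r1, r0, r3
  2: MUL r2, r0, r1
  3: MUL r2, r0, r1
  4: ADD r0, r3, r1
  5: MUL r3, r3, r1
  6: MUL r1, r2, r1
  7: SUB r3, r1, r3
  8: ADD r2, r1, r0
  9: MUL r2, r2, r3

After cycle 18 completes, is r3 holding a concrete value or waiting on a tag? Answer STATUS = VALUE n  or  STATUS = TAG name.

STATUS = VALUE 13

cycle 1: issue ADD r2<-Add1 // r0:6,r1:1,r2:Add1,r3:7
cycle 2: issue SUB r1<-Add2 // r0:6,r1:Add2,r2:Add1,r3:7
cycle 3: CDB Add1=7; issue MUL r2<-Mul1 // r0:6,r1:Add2,r2:Mul1,r3:7
cycle 4: CDB Add2=-1; issue MUL r2<-Mul2 // r0:6,r1:-1,r2:Mul2,r3:7
cycle 5: issue ADD r0<-Add1 // r0:Add1,r1:-1,r2:Mul2,r3:7
cycle 6: stall // r0:Add1,r1:-1,r2:Mul2,r3:7
cycle 7: CDB Add1=6; stall // r0:6,r1:-1,r2:Mul2,r3:7
cycle 8: stall // r0:6,r1:-1,r2:Mul2,r3:7
cycle 9: CDB Mul1=-6; issue MUL r3<-Mul1 // r0:6,r1:-1,r2:Mul2,r3:Mul1
cycle 10: CDB Mul2=-6; issue MUL r1<-Mul2 // r0:6,r1:Mul2,r2:-6,r3:Mul1
cycle 11: issue SUB r3<-Add1 // r0:6,r1:Mul2,r2:-6,r3:Add1
cycle 12: issue ADD r2<-Add2 // r0:6,r1:Mul2,r2:Add2,r3:Add1
cycle 13: stall // r0:6,r1:Mul2,r2:Add2,r3:Add1
cycle 14: CDB Mul1=-7; issue MUL r2<-Mul1 // r0:6,r1:Mul2,r2:Mul1,r3:Add1
cycle 15: CDB Mul2=6 // r0:6,r1:6,r2:Mul1,r3:Add1
cycle 16: - // r0:6,r1:6,r2:Mul1,r3:Add1
cycle 17: CDB Add1=13 // r0:6,r1:6,r2:Mul1,r3:13
cycle 18: CDB Add2=12 // r0:6,r1:6,r2:Mul1,r3:13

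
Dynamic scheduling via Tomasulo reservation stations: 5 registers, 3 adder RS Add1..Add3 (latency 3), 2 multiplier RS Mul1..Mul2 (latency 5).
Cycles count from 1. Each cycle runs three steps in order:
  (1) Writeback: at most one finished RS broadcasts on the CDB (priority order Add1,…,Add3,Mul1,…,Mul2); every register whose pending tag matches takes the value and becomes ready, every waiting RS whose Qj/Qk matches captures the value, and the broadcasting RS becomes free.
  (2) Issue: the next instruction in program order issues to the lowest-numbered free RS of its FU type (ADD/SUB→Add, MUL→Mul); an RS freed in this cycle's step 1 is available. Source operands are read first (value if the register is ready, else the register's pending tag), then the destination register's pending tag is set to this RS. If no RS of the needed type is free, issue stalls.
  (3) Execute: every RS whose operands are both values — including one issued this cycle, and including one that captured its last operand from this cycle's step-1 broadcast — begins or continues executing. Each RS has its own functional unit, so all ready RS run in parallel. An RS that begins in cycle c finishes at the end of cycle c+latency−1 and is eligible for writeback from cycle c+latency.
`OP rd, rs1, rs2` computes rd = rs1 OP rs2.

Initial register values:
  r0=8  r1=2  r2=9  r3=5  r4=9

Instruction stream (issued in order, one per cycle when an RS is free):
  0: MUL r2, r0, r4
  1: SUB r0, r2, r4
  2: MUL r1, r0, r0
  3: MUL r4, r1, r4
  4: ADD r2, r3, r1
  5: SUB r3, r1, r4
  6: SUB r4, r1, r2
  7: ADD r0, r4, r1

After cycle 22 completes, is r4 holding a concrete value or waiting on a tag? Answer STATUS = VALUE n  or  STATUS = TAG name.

STATUS = VALUE -5

cycle 1: issue MUL r2<-Mul1 // r0:8,r1:2,r2:Mul1,r3:5,r4:9
cycle 2: issue SUB r0<-Add1 // r0:Add1,r1:2,r2:Mul1,r3:5,r4:9
cycle 3: issue MUL r1<-Mul2 // r0:Add1,r1:Mul2,r2:Mul1,r3:5,r4:9
cycle 4: stall // r0:Add1,r1:Mul2,r2:Mul1,r3:5,r4:9
cycle 5: stall // r0:Add1,r1:Mul2,r2:Mul1,r3:5,r4:9
cycle 6: CDB Mul1=72; issue MUL r4<-Mul1 // r0:Add1,r1:Mul2,r2:72,r3:5,r4:Mul1
cycle 7: issue ADD r2<-Add2 // r0:Add1,r1:Mul2,r2:Add2,r3:5,r4:Mul1
cycle 8: issue SUB r3<-Add3 // r0:Add1,r1:Mul2,r2:Add2,r3:Add3,r4:Mul1
cycle 9: CDB Add1=63; issue SUB r4<-Add1 // r0:63,r1:Mul2,r2:Add2,r3:Add3,r4:Add1
cycle 10: stall // r0:63,r1:Mul2,r2:Add2,r3:Add3,r4:Add1
cycle 11: stall // r0:63,r1:Mul2,r2:Add2,r3:Add3,r4:Add1
cycle 12: stall // r0:63,r1:Mul2,r2:Add2,r3:Add3,r4:Add1
cycle 13: stall // r0:63,r1:Mul2,r2:Add2,r3:Add3,r4:Add1
cycle 14: CDB Mul2=3969; stall // r0:63,r1:3969,r2:Add2,r3:Add3,r4:Add1
cycle 15: stall // r0:63,r1:3969,r2:Add2,r3:Add3,r4:Add1
cycle 16: stall // r0:63,r1:3969,r2:Add2,r3:Add3,r4:Add1
cycle 17: CDB Add2=3974; issue ADD r0<-Add2 // r0:Add2,r1:3969,r2:3974,r3:Add3,r4:Add1
cycle 18: - // r0:Add2,r1:3969,r2:3974,r3:Add3,r4:Add1
cycle 19: CDB Mul1=35721 // r0:Add2,r1:3969,r2:3974,r3:Add3,r4:Add1
cycle 20: CDB Add1=-5 // r0:Add2,r1:3969,r2:3974,r3:Add3,r4:-5
cycle 21: - // r0:Add2,r1:3969,r2:3974,r3:Add3,r4:-5
cycle 22: CDB Add3=-31752 // r0:Add2,r1:3969,r2:3974,r3:-31752,r4:-5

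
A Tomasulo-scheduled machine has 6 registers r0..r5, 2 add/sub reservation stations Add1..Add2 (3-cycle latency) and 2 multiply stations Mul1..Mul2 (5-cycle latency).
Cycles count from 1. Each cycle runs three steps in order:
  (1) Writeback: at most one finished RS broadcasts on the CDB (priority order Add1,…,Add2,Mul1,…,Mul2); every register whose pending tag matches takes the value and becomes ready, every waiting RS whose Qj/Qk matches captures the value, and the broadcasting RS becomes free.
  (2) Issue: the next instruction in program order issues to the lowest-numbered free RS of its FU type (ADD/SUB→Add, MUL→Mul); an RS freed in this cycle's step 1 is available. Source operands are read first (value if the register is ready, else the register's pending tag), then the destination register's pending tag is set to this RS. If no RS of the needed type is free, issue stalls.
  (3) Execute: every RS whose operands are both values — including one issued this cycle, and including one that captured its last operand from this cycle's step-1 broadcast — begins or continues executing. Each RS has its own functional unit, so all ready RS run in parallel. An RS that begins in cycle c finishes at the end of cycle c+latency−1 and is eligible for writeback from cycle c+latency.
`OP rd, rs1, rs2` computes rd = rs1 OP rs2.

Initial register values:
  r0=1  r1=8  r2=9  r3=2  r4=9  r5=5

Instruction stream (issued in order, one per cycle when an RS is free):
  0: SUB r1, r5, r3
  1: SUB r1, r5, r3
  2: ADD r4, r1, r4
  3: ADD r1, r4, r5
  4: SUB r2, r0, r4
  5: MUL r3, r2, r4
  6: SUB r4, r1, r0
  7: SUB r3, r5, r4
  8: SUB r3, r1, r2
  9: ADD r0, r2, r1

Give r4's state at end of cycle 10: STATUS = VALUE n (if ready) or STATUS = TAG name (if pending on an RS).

STATUS = VALUE 12

cycle 1: issue SUB r1<-Add1 // r0:1,r1:Add1,r2:9,r3:2,r4:9,r5:5
cycle 2: issue SUB r1<-Add2 // r0:1,r1:Add2,r2:9,r3:2,r4:9,r5:5
cycle 3: stall // r0:1,r1:Add2,r2:9,r3:2,r4:9,r5:5
cycle 4: CDB Add1=3; issue ADD r4<-Add1 // r0:1,r1:Add2,r2:9,r3:2,r4:Add1,r5:5
cycle 5: CDB Add2=3; issue ADD r1<-Add2 // r0:1,r1:Add2,r2:9,r3:2,r4:Add1,r5:5
cycle 6: stall // r0:1,r1:Add2,r2:9,r3:2,r4:Add1,r5:5
cycle 7: stall // r0:1,r1:Add2,r2:9,r3:2,r4:Add1,r5:5
cycle 8: CDB Add1=12; issue SUB r2<-Add1 // r0:1,r1:Add2,r2:Add1,r3:2,r4:12,r5:5
cycle 9: issue MUL r3<-Mul1 // r0:1,r1:Add2,r2:Add1,r3:Mul1,r4:12,r5:5
cycle 10: stall // r0:1,r1:Add2,r2:Add1,r3:Mul1,r4:12,r5:5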